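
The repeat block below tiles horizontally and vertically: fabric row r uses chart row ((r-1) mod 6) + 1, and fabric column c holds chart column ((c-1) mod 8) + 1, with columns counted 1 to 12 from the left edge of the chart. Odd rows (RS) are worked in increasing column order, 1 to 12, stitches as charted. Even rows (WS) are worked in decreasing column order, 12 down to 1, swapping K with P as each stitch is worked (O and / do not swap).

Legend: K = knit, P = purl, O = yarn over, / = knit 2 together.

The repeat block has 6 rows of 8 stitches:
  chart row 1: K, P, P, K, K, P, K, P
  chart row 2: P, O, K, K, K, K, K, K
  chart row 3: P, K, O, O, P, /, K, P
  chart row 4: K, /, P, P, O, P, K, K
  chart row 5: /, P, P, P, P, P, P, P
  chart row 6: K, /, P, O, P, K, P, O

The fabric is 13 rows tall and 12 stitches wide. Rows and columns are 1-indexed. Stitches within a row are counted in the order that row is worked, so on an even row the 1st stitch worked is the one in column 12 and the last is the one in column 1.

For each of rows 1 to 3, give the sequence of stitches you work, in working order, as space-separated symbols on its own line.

== ROWS AS WORKED ==
K P P K K P K P K P P K
P P O K P P P P P P O K
P K O O P / K P P K O O

Derivation:
Row 1: chart row 1, RS - tile across columns 1-12 and work as-is.
Row 2: chart row 2, WS - tiled (columns 1-12): P O K K K K K K P O K K; work from column 12 back to 1 with K<->P swapped.
Row 3: chart row 3, RS - tile across columns 1-12 and work as-is.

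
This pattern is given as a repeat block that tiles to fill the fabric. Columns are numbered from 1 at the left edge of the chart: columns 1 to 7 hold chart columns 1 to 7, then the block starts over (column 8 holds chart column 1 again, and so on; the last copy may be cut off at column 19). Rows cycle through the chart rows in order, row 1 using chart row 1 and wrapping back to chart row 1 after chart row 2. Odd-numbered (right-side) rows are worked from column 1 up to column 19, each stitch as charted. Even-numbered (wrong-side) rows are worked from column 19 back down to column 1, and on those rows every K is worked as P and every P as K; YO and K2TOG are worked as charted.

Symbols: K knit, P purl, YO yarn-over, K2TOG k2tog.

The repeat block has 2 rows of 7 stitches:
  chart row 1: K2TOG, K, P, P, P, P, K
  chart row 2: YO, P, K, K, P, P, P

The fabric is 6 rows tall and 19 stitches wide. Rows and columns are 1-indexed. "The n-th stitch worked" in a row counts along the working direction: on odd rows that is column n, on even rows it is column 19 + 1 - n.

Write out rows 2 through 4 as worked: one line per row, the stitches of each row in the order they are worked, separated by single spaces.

Row 2: chart row 2, WS - tiled (columns 1-19): YO P K K P P P YO P K K P P P YO P K K P; work from column 19 back to 1 with K<->P swapped.
Row 3: chart row 1, RS - tile across columns 1-19 and work as-is.
Row 4: chart row 2, WS - tiled (columns 1-19): YO P K K P P P YO P K K P P P YO P K K P; work from column 19 back to 1 with K<->P swapped.

Result:
K P P K YO K K K P P K YO K K K P P K YO
K2TOG K P P P P K K2TOG K P P P P K K2TOG K P P P
K P P K YO K K K P P K YO K K K P P K YO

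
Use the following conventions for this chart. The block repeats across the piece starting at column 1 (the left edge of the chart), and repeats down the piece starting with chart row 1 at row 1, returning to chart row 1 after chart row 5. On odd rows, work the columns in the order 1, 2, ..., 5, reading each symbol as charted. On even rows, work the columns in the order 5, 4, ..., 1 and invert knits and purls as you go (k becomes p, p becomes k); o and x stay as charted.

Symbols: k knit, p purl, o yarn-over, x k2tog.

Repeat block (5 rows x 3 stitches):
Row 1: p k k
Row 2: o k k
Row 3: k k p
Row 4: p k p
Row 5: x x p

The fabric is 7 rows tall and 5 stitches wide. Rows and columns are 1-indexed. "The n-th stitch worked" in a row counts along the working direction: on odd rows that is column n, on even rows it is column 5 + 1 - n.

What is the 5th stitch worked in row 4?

Row 4 uses chart row ((4-1) mod 5)+1 = 4. Row 4 is even, so WS.
Chart row 4 tiled across columns 1-5: p k p p k
Wrong side: read the tiled row from column 5 down to 1 and exchange k with p (leave o, x).
Row 4 as worked: p k k p k
Stitch 5 in working order -> k

Result:
k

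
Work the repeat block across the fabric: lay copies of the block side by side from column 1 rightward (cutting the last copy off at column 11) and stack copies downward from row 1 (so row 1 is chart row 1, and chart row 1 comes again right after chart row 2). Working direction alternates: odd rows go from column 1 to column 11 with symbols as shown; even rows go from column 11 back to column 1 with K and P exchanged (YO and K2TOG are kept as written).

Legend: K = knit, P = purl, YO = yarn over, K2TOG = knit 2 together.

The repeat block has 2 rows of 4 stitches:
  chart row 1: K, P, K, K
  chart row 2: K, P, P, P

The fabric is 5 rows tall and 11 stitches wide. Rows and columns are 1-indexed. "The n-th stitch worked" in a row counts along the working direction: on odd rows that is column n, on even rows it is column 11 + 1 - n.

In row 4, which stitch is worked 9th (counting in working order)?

== STITCH ==
K

Derivation:
For row 4: chart row = ((4-1) mod 2) + 1 = 2; this is a WS (even) row.
Chart row 2 tiled across columns 1-11: K P P P K P P P K P P
Wrong side: read the tiled row from column 11 down to 1 and exchange K with P (leave YO, K2TOG).
Row 4 as worked: K K P K K K P K K K P
Stitch 9 in working order -> K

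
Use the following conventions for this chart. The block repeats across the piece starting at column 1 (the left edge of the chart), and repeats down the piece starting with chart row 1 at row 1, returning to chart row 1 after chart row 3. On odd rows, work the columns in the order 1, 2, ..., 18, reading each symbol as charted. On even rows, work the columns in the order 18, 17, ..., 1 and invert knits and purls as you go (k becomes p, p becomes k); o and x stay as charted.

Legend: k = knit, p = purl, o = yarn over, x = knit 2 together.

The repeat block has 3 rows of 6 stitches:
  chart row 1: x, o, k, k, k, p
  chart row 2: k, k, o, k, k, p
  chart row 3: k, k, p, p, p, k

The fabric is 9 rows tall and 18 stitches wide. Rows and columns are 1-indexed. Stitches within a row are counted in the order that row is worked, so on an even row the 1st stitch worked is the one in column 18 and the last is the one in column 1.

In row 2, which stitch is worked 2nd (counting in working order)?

Row 2: (2-1) mod 3 = 1, so use chart row 2. Even row -> WS.
Chart row 2 tiled across columns 1-18: k k o k k p k k o k k p k k o k k p
Wrong side: read the tiled row from column 18 down to 1 and exchange k with p (leave o, x).
Row 2 as worked: k p p o p p k p p o p p k p p o p p
The 2nd stitch worked is p.

Result:
p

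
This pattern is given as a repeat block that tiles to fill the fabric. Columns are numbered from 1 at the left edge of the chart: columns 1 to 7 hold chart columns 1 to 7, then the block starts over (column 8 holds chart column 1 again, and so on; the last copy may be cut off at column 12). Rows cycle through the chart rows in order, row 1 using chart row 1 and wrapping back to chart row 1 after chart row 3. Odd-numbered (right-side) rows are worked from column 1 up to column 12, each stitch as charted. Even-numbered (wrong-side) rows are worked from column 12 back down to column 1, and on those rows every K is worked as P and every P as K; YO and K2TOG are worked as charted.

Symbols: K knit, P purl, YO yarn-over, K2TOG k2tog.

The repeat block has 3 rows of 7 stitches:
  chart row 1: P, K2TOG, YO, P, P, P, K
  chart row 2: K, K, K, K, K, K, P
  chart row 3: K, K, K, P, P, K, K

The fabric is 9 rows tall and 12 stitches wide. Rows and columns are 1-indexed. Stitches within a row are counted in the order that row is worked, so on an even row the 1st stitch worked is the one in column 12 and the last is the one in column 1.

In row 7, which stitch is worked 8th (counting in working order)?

Result:
P

Derivation:
For row 7: chart row = ((7-1) mod 3) + 1 = 1; this is a RS (odd) row.
Chart row 1 tiled across columns 1-12: P K2TOG YO P P P K P K2TOG YO P P
Right side: take the tiled row as-is (worked left to right from column 1).
Counting 8 along the worked row gives P.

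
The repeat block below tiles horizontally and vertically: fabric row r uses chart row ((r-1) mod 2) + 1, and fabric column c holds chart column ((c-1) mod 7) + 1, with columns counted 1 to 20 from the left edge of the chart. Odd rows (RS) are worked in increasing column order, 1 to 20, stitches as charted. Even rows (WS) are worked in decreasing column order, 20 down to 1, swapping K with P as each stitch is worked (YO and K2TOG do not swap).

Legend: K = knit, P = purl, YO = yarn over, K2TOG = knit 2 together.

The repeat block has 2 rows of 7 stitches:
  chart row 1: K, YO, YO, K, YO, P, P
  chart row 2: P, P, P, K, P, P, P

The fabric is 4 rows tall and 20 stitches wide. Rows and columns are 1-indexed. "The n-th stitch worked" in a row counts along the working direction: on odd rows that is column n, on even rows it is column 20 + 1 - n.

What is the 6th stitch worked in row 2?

== STITCH ==
K

Derivation:
Row 2 uses chart row ((2-1) mod 2)+1 = 2. Row 2 is even, so WS.
Chart row 2 tiled across columns 1-20: P P P K P P P P P P K P P P P P P K P P
WS row: flip the tiled sequence (start at column 20) and apply K<->P; YO and K2TOG stay.
Row 2 as worked: K K P K K K K K K P K K K K K K P K K K
Counting 6 along the worked row gives K.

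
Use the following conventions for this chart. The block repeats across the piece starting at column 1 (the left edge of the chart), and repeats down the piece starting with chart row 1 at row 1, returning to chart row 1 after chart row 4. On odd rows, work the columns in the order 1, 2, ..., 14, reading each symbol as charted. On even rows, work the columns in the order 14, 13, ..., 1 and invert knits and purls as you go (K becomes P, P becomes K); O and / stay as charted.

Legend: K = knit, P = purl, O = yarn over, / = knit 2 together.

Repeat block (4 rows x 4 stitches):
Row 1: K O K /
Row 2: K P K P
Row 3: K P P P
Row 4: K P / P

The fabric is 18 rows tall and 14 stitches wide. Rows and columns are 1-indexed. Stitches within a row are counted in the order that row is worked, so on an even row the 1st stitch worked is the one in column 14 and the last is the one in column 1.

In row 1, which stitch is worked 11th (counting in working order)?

== STITCH ==
K

Derivation:
For row 1: chart row = ((1-1) mod 4) + 1 = 1; this is a RS (odd) row.
Chart row 1 tiled across columns 1-14: K O K / K O K / K O K / K O
RS row: no reversal, no swap; stitch n worked = column n.
Counting 11 along the worked row gives K.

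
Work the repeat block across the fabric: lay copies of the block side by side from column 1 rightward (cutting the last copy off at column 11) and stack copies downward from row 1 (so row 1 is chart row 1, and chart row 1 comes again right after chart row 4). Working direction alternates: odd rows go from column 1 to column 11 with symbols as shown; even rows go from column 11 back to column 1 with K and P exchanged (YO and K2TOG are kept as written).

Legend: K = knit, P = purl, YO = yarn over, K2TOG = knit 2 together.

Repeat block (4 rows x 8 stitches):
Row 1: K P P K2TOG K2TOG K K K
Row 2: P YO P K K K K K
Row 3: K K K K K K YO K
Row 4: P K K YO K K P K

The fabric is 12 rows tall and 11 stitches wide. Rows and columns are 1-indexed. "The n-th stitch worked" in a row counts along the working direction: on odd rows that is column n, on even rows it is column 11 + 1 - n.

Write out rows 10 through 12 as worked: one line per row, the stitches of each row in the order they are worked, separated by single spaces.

Rows as worked:
K YO K P P P P P K YO K
K K K K K K YO K K K K
P P K P K P P YO P P K

Derivation:
Row 10: chart row 2, WS - tiled (columns 1-11): P YO P K K K K K P YO P; work from column 11 back to 1 with K<->P swapped.
Row 11: chart row 3, RS - tile across columns 1-11 and work as-is.
Row 12: chart row 4, WS - tiled (columns 1-11): P K K YO K K P K P K K; work from column 11 back to 1 with K<->P swapped.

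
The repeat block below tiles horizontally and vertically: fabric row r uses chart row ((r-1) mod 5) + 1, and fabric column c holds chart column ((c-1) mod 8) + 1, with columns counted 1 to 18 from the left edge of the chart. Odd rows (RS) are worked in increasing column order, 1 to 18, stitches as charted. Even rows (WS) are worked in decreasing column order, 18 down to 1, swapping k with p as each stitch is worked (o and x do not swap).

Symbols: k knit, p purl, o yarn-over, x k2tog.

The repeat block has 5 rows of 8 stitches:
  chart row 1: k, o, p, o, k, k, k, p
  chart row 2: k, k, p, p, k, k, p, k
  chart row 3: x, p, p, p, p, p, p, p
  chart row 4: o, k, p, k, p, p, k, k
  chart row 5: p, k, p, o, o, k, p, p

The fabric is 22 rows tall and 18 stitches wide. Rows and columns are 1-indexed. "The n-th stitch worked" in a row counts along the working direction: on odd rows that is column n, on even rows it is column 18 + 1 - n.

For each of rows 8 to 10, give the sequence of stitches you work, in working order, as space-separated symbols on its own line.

Row 8: chart row 3, WS - tiled (columns 1-18): x p p p p p p p x p p p p p p p x p; work from column 18 back to 1 with k<->p swapped.
Row 9: chart row 4, RS - tile across columns 1-18 and work as-is.
Row 10: chart row 5, WS - tiled (columns 1-18): p k p o o k p p p k p o o k p p p k; work from column 18 back to 1 with k<->p swapped.

== ROWS AS WORKED ==
k x k k k k k k k x k k k k k k k x
o k p k p p k k o k p k p p k k o k
p k k k p o o k p k k k p o o k p k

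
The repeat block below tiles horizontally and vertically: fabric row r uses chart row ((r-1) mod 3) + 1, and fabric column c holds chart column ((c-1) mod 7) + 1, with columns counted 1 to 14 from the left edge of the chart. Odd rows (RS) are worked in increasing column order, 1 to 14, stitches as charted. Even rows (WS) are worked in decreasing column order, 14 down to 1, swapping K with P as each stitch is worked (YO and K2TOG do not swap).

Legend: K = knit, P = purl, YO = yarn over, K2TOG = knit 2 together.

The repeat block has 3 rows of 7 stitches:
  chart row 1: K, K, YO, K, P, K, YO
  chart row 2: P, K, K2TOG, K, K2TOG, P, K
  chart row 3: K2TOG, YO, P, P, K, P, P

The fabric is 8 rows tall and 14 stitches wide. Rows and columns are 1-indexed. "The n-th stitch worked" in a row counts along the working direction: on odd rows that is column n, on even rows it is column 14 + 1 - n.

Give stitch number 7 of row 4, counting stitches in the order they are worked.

For row 4: chart row = ((4-1) mod 3) + 1 = 1; this is a WS (even) row.
Chart row 1 tiled across columns 1-14: K K YO K P K YO K K YO K P K YO
WS: work from column 14 back to column 1 (reverse the tiled row), swapping K<->P (YO and K2TOG unchanged).
Row 4 as worked: YO P K P YO P P YO P K P YO P P
Counting 7 along the worked row gives P.

Stitch:
P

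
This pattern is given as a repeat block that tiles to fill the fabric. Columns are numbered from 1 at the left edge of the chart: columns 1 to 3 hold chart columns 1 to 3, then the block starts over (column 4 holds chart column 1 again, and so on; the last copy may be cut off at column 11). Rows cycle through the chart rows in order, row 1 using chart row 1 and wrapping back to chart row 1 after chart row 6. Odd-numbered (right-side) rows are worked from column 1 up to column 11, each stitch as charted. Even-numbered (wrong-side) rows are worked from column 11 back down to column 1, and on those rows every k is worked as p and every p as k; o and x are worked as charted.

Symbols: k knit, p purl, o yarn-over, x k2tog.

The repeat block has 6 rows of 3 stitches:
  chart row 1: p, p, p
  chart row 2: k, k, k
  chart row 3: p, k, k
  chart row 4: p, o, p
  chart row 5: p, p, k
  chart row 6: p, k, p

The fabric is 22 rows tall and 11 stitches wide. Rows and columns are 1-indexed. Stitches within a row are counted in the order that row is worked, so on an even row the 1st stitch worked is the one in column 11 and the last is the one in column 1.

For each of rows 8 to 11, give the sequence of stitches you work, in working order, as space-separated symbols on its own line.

Result:
p p p p p p p p p p p
p k k p k k p k k p k
o k k o k k o k k o k
p p k p p k p p k p p

Derivation:
Row 8: chart row 2, WS - tiled (columns 1-11): k k k k k k k k k k k; work from column 11 back to 1 with k<->p swapped.
Row 9: chart row 3, RS - tile across columns 1-11 and work as-is.
Row 10: chart row 4, WS - tiled (columns 1-11): p o p p o p p o p p o; work from column 11 back to 1 with k<->p swapped.
Row 11: chart row 5, RS - tile across columns 1-11 and work as-is.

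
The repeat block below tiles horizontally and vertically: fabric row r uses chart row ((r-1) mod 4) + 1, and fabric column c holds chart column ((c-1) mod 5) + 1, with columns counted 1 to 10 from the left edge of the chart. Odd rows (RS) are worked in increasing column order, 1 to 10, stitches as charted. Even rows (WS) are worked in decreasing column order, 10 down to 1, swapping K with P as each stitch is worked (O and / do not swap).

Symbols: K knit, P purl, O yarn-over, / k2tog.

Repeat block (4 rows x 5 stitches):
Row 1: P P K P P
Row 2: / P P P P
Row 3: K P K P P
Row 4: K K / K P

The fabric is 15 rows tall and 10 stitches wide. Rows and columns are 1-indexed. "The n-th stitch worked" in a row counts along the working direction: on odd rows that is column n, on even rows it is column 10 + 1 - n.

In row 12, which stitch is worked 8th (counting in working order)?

For row 12: chart row = ((12-1) mod 4) + 1 = 4; this is a WS (even) row.
Chart row 4 tiled across columns 1-10: K K / K P K K / K P
WS: work from column 10 back to column 1 (reverse the tiled row), swapping K<->P (O and / unchanged).
Row 12 as worked: K P / P P K P / P P
Counting 8 along the worked row gives /.

Stitch:
/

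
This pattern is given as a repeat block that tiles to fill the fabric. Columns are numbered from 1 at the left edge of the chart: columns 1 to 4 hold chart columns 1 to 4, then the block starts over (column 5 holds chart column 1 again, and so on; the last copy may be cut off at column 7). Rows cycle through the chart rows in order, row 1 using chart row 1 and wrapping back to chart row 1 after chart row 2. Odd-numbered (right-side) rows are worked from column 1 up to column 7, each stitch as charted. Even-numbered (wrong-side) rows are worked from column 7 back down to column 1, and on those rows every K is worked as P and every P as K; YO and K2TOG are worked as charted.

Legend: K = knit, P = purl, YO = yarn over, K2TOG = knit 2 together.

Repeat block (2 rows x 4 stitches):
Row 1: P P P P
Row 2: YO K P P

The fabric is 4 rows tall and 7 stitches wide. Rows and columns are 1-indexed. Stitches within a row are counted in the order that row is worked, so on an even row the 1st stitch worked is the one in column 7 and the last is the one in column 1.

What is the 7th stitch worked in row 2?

Result:
YO

Derivation:
Row 2 uses chart row ((2-1) mod 2)+1 = 2. Row 2 is even, so WS.
Chart row 2 tiled across columns 1-7: YO K P P YO K P
WS: work from column 7 back to column 1 (reverse the tiled row), swapping K<->P (YO and K2TOG unchanged).
Row 2 as worked: K P YO K K P YO
Counting 7 along the worked row gives YO.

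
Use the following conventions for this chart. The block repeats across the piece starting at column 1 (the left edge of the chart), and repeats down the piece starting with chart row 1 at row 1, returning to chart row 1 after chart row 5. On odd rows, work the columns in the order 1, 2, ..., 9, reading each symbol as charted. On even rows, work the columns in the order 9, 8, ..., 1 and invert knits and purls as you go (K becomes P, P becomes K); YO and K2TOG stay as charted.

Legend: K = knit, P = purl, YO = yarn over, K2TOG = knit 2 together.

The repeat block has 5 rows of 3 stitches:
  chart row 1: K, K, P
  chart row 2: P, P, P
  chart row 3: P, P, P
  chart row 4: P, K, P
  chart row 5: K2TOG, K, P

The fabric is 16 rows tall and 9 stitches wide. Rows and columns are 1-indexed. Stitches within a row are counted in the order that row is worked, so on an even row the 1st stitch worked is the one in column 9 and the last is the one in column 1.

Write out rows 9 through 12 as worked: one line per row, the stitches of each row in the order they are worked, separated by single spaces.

Row 9: chart row 4, RS - tile across columns 1-9 and work as-is.
Row 10: chart row 5, WS - tiled (columns 1-9): K2TOG K P K2TOG K P K2TOG K P; work from column 9 back to 1 with K<->P swapped.
Row 11: chart row 1, RS - tile across columns 1-9 and work as-is.
Row 12: chart row 2, WS - tiled (columns 1-9): P P P P P P P P P; work from column 9 back to 1 with K<->P swapped.

Result:
P K P P K P P K P
K P K2TOG K P K2TOG K P K2TOG
K K P K K P K K P
K K K K K K K K K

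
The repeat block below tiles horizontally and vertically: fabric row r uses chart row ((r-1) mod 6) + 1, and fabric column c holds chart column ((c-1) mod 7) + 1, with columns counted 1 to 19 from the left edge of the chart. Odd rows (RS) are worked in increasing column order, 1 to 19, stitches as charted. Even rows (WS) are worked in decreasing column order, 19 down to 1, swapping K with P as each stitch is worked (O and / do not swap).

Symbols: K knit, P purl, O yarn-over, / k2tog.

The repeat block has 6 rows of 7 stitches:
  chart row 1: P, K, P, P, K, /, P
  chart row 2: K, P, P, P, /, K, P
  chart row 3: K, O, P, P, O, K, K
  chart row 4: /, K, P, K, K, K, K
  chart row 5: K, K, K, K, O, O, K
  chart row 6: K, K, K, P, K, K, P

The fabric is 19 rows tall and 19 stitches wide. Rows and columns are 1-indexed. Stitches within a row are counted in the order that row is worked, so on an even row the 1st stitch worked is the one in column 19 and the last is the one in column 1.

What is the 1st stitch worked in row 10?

Row 10: (10-1) mod 6 = 3, so use chart row 4. Even row -> WS.
Chart row 4 tiled across columns 1-19: / K P K K K K / K P K K K K / K P K K
WS row: flip the tiled sequence (start at column 19) and apply K<->P; O and / stay.
Row 10 as worked: P P K P / P P P P K P / P P P P K P /
Counting 1 along the worked row gives P.

Stitch:
P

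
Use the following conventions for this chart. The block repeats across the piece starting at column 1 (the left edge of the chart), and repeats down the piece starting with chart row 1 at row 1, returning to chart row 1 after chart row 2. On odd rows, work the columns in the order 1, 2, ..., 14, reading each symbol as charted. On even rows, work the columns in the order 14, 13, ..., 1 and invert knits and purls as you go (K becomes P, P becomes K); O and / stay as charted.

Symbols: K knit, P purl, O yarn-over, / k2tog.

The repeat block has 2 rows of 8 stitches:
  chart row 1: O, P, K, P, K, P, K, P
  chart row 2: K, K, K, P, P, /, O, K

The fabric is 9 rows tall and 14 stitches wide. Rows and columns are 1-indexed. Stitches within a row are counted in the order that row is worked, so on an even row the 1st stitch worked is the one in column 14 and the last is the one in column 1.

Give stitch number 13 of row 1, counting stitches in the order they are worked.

Row 1 uses chart row ((1-1) mod 2)+1 = 1. Row 1 is odd, so RS.
Chart row 1 tiled across columns 1-14: O P K P K P K P O P K P K P
RS: work column 1 to column 14, symbols as charted — the tiled row is the row as worked.
Stitch 13 in working order -> K

Result:
K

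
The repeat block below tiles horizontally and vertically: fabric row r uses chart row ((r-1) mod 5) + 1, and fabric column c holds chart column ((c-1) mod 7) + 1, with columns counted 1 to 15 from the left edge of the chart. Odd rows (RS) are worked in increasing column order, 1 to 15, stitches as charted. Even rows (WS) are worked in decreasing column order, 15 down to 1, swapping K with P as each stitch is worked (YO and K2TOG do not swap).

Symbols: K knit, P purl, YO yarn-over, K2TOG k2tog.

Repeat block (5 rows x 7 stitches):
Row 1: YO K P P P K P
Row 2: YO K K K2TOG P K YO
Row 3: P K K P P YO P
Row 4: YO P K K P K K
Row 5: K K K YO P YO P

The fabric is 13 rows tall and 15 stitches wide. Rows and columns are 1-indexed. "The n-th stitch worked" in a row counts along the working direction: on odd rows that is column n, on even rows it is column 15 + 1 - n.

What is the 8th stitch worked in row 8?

== STITCH ==
K

Derivation:
Row 8 uses chart row ((8-1) mod 5)+1 = 3. Row 8 is even, so WS.
Chart row 3 tiled across columns 1-15: P K K P P YO P P K K P P YO P P
Wrong side: read the tiled row from column 15 down to 1 and exchange K with P (leave YO, K2TOG).
Row 8 as worked: K K YO K K P P K K YO K K P P K
Stitch 8 in working order -> K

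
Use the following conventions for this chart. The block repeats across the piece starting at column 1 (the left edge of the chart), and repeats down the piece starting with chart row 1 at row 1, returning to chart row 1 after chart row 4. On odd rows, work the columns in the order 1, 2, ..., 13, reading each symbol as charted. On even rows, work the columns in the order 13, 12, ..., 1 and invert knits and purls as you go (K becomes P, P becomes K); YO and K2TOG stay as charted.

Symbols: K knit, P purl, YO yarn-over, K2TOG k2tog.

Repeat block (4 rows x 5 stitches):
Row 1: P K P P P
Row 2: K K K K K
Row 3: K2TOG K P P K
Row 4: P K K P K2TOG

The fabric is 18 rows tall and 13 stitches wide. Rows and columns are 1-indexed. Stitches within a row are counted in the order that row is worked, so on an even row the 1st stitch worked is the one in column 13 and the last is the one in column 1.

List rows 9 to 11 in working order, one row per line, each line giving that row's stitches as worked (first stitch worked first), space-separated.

== ROWS AS WORKED ==
P K P P P P K P P P P K P
P P P P P P P P P P P P P
K2TOG K P P K K2TOG K P P K K2TOG K P

Derivation:
Row 9: chart row 1, RS - tile across columns 1-13 and work as-is.
Row 10: chart row 2, WS - tiled (columns 1-13): K K K K K K K K K K K K K; work from column 13 back to 1 with K<->P swapped.
Row 11: chart row 3, RS - tile across columns 1-13 and work as-is.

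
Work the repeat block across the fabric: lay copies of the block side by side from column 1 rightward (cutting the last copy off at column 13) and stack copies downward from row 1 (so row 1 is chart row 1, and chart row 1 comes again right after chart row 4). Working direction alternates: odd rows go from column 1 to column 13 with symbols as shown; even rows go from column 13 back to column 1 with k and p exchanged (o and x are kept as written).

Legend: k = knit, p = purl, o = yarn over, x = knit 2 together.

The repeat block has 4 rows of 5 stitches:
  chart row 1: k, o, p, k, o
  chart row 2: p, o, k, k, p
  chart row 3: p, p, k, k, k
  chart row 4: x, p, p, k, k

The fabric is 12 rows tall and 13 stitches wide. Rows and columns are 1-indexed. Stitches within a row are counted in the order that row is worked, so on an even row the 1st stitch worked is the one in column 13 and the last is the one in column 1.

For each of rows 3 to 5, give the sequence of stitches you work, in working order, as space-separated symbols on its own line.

== ROWS AS WORKED ==
p p k k k p p k k k p p k
k k x p p k k x p p k k x
k o p k o k o p k o k o p

Derivation:
Row 3: chart row 3, RS - tile across columns 1-13 and work as-is.
Row 4: chart row 4, WS - tiled (columns 1-13): x p p k k x p p k k x p p; work from column 13 back to 1 with k<->p swapped.
Row 5: chart row 1, RS - tile across columns 1-13 and work as-is.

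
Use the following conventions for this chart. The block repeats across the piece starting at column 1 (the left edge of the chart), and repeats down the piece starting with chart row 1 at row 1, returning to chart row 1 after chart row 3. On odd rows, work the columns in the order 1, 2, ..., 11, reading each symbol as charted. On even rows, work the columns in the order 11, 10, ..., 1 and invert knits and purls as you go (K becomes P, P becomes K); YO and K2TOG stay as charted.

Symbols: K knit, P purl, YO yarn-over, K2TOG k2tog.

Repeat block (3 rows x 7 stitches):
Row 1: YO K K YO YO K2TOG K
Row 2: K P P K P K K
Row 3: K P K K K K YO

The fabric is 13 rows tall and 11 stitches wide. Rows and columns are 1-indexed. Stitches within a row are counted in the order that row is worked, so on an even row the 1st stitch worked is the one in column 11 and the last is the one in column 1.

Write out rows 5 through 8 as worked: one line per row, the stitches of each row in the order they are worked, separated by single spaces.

Row 5: chart row 2, RS - tile across columns 1-11 and work as-is.
Row 6: chart row 3, WS - tiled (columns 1-11): K P K K K K YO K P K K; work from column 11 back to 1 with K<->P swapped.
Row 7: chart row 1, RS - tile across columns 1-11 and work as-is.
Row 8: chart row 2, WS - tiled (columns 1-11): K P P K P K K K P P K; work from column 11 back to 1 with K<->P swapped.

Result:
K P P K P K K K P P K
P P K P YO P P P P K P
YO K K YO YO K2TOG K YO K K YO
P K K P P P K P K K P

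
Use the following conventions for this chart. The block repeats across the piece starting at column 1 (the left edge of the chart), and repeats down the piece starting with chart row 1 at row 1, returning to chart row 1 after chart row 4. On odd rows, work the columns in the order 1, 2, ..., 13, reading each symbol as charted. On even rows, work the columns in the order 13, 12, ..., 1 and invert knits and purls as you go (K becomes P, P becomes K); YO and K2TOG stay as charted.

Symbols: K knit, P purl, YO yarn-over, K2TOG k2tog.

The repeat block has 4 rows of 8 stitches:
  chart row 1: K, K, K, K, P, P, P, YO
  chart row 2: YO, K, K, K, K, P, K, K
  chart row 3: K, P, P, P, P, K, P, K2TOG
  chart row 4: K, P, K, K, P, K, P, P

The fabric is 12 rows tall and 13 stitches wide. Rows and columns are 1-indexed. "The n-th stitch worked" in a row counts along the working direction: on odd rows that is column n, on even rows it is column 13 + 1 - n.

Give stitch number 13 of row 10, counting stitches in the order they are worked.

Result:
YO

Derivation:
Row 10: (10-1) mod 4 = 1, so use chart row 2. Even row -> WS.
Chart row 2 tiled across columns 1-13: YO K K K K P K K YO K K K K
WS row: flip the tiled sequence (start at column 13) and apply K<->P; YO and K2TOG stay.
Row 10 as worked: P P P P YO P P K P P P P YO
The 13th stitch worked is YO.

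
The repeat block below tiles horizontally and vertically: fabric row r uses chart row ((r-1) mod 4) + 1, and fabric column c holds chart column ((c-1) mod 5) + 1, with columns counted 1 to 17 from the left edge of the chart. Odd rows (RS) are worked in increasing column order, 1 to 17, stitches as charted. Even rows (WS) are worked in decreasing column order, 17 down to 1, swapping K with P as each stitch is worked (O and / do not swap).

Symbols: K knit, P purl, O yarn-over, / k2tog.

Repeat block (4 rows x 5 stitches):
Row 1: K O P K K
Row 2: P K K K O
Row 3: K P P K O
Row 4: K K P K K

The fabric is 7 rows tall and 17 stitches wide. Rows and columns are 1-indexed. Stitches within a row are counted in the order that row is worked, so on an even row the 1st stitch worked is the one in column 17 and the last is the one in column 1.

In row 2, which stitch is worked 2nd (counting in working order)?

== STITCH ==
K

Derivation:
Row 2: (2-1) mod 4 = 1, so use chart row 2. Even row -> WS.
Chart row 2 tiled across columns 1-17: P K K K O P K K K O P K K K O P K
Wrong side: read the tiled row from column 17 down to 1 and exchange K with P (leave O, /).
Row 2 as worked: P K O P P P K O P P P K O P P P K
The 2nd stitch worked is K.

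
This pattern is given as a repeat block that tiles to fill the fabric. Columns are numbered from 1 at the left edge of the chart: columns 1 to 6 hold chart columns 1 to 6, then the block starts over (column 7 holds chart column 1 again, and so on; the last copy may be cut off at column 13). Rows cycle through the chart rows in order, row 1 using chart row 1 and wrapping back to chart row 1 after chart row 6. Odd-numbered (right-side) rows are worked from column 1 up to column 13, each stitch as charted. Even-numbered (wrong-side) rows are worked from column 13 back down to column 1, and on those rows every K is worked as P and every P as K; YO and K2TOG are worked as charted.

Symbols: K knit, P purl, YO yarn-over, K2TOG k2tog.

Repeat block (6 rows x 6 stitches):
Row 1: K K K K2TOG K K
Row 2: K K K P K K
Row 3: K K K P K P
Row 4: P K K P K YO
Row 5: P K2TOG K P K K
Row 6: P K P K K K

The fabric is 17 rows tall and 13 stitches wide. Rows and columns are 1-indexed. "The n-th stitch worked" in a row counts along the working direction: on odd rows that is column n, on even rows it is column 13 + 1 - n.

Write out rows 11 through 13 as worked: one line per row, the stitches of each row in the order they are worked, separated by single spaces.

Row 11: chart row 5, RS - tile across columns 1-13 and work as-is.
Row 12: chart row 6, WS - tiled (columns 1-13): P K P K K K P K P K K K P; work from column 13 back to 1 with K<->P swapped.
Row 13: chart row 1, RS - tile across columns 1-13 and work as-is.

== ROWS AS WORKED ==
P K2TOG K P K K P K2TOG K P K K P
K P P P K P K P P P K P K
K K K K2TOG K K K K K K2TOG K K K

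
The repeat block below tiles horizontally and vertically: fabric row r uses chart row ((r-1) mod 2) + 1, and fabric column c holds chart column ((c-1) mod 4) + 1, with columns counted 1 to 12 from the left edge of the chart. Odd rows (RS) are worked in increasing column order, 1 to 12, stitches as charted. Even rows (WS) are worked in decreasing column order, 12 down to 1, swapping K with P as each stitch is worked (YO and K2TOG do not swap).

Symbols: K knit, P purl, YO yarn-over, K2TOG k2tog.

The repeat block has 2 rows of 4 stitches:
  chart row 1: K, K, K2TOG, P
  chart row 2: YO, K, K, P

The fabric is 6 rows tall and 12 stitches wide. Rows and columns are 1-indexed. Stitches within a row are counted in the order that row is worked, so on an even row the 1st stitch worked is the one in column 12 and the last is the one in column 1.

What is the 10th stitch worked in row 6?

Result:
P

Derivation:
Row 6 uses chart row ((6-1) mod 2)+1 = 2. Row 6 is even, so WS.
Chart row 2 tiled across columns 1-12: YO K K P YO K K P YO K K P
Wrong side: read the tiled row from column 12 down to 1 and exchange K with P (leave YO, K2TOG).
Row 6 as worked: K P P YO K P P YO K P P YO
Stitch 10 in working order -> P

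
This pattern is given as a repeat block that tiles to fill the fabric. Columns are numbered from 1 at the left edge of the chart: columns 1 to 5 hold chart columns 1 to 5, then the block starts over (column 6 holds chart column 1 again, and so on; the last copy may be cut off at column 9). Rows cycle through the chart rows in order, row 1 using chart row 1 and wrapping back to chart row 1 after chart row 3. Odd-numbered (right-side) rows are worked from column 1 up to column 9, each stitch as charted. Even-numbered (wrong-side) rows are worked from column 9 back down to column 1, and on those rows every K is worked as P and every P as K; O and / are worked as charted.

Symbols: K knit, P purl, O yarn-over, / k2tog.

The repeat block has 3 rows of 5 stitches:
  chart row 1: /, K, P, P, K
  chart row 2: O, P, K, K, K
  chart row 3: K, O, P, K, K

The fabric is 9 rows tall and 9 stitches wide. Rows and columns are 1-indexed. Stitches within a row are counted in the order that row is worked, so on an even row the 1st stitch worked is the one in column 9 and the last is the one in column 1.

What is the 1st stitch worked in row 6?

Row 6 uses chart row ((6-1) mod 3)+1 = 3. Row 6 is even, so WS.
Chart row 3 tiled across columns 1-9: K O P K K K O P K
WS: work from column 9 back to column 1 (reverse the tiled row), swapping K<->P (O and / unchanged).
Row 6 as worked: P K O P P P K O P
Stitch 1 in working order -> P

Result:
P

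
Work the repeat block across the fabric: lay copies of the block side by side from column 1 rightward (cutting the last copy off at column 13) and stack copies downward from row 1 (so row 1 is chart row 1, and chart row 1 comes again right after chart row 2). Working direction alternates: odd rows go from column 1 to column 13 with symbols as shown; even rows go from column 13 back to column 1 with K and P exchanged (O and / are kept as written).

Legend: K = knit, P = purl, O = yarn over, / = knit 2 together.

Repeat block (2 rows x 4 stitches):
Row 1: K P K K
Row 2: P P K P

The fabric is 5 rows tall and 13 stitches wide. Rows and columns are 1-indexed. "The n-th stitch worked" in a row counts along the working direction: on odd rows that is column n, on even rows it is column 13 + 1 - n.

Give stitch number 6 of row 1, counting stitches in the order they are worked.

Row 1 uses chart row ((1-1) mod 2)+1 = 1. Row 1 is odd, so RS.
Chart row 1 tiled across columns 1-13: K P K K K P K K K P K K K
RS: work column 1 to column 13, symbols as charted — the tiled row is the row as worked.
Counting 6 along the worked row gives P.

Result:
P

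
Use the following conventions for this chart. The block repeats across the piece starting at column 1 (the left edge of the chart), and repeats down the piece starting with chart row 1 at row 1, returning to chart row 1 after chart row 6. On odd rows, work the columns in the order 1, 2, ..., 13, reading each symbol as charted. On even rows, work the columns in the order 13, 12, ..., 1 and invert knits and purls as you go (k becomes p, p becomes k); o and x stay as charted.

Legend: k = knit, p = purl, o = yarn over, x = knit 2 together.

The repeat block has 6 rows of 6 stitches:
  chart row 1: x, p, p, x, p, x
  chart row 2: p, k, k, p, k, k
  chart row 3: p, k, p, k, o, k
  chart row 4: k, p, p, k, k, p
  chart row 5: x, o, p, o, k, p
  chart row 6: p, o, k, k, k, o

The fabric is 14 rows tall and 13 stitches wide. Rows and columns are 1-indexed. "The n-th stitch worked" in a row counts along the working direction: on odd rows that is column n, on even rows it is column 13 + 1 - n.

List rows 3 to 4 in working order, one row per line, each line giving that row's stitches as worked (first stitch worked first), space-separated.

== ROWS AS WORKED ==
p k p k o k p k p k o k p
p k p p k k p k p p k k p

Derivation:
Row 3: chart row 3, RS - tile across columns 1-13 and work as-is.
Row 4: chart row 4, WS - tiled (columns 1-13): k p p k k p k p p k k p k; work from column 13 back to 1 with k<->p swapped.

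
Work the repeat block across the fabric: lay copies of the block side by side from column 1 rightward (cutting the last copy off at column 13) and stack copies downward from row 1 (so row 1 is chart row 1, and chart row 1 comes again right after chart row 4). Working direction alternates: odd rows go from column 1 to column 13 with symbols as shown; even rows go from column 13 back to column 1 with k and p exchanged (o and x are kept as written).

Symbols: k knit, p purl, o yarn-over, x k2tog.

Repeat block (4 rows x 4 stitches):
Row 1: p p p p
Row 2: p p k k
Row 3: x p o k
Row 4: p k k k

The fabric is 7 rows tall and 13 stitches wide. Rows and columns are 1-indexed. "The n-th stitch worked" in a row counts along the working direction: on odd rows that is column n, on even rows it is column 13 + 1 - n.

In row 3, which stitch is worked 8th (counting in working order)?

Row 3 uses chart row ((3-1) mod 4)+1 = 3. Row 3 is odd, so RS.
Chart row 3 tiled across columns 1-13: x p o k x p o k x p o k x
RS row: no reversal, no swap; stitch n worked = column n.
Counting 8 along the worked row gives k.

Stitch:
k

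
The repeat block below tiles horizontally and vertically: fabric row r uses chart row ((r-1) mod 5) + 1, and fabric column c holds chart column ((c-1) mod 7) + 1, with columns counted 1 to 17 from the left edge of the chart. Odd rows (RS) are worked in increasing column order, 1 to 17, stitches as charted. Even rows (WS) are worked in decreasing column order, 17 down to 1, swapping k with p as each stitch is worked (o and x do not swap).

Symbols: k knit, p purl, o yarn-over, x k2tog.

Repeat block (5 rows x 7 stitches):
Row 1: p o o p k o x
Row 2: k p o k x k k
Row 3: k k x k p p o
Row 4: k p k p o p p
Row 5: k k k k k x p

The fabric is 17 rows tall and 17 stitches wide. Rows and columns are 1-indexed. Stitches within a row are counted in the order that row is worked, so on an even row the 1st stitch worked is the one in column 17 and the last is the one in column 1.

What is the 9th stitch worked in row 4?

Stitch:
k

Derivation:
Row 4 uses chart row ((4-1) mod 5)+1 = 4. Row 4 is even, so WS.
Chart row 4 tiled across columns 1-17: k p k p o p p k p k p o p p k p k
WS: work from column 17 back to column 1 (reverse the tiled row), swapping k<->p (o and x unchanged).
Row 4 as worked: p k p k k o k p k p k k o k p k p
The 9th stitch worked is k.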